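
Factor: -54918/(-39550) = 3^5*5^(-2)*7^(-1) = 243/175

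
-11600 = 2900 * (-4)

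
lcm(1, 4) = 4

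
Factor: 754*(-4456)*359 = -1*2^4*13^1*29^1*359^1*557^1 = -1206176816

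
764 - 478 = 286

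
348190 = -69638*(-5)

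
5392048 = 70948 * 76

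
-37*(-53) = 1961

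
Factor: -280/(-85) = 2^3*7^1*17^(-1) = 56/17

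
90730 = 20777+69953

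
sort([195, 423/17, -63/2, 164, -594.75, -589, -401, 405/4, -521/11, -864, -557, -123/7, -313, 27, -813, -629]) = [-864, -813, -629, -594.75, -589, -557, -401, -313, -521/11, -63/2, -123/7, 423/17, 27, 405/4, 164, 195]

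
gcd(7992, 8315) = 1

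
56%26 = 4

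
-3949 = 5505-9454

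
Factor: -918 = -1 * 2^1 * 3^3 * 17^1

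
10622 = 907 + 9715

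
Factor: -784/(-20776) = 2^1 * 53^(-1) = 2/53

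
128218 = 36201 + 92017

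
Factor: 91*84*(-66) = -1*2^3*3^2*7^2*11^1*13^1 = -504504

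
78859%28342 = 22175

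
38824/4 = 9706 = 9706.00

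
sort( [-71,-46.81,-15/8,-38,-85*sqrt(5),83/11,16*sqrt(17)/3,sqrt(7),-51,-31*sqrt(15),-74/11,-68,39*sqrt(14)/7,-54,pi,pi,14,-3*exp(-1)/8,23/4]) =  [-85*sqrt(5),-31*sqrt(15),-71,-68,-54,-51,-46.81,-38,-74/11,-15/8,-3*exp(-1)/8,sqrt(7),pi,pi,23/4,83/11,14,39*sqrt(14)/7,16*sqrt(17)/3]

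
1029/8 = 128 + 5/8 ≈ 128.63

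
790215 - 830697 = -40482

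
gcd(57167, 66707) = 1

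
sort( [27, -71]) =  [-71, 27]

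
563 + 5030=5593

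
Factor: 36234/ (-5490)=-1 * 3^1 * 5^ (-1) * 11^1=-33/5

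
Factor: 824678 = 2^1*412339^1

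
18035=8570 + 9465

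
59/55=1 + 4/55 ≈ 1.07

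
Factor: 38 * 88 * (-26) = -1 * 2^5 * 11^1 * 13^1 * 19^1 = -86944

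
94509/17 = 5559+6/17 ≈ 5559.35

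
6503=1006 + 5497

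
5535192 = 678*8164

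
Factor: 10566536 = 2^3*31^1*137^1*311^1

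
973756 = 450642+523114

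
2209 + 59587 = 61796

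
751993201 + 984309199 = 1736302400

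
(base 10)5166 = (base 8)12056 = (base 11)3977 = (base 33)4oi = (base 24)8n6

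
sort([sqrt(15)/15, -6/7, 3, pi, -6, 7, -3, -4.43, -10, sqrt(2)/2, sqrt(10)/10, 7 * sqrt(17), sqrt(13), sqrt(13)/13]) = [-10, -6, -4.43, -3, -6/7, sqrt(15)/15, sqrt(13)/13, sqrt(10)/10, sqrt(2)/2, 3, pi, sqrt(13), 7, 7 * sqrt(17)]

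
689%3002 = 689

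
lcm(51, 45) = 765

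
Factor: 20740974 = 2^1*3^1*29^1*199^1*599^1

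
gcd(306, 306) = 306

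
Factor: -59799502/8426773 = -1*2^1*7^2*257^(-1)*32789^(-1)*610199^1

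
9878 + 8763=18641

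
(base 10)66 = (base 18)3c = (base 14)4a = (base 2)1000010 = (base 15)46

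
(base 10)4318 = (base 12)25ba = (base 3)12220221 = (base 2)1000011011110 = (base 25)6mi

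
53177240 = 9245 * 5752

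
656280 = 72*9115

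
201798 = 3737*54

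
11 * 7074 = 77814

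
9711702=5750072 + 3961630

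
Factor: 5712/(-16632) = -1*2^1*3^(-2)*11^(-1)*17^1 = -34/99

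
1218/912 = 203/152 ≈ 1.34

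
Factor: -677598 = -1 * 2^1 * 3^1 * 31^1 * 3643^1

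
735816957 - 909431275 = -173614318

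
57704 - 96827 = -39123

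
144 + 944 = 1088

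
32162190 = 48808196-16646006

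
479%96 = 95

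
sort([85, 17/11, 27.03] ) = [17/11, 27.03, 85] 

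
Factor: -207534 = -1*2^1*3^1*34589^1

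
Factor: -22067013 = -1*3^1*71^1*211^1*491^1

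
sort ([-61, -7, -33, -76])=[-76, -61, -33, -7]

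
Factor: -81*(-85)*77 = 3^4*5^1*7^1*11^1*17^1 = 530145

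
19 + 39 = 58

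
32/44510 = 16/22255 ≈ 0.000719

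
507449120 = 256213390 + 251235730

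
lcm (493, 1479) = 1479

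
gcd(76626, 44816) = 2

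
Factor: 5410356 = 2^2 * 3^1 * 7^1 * 29^1 * 2221^1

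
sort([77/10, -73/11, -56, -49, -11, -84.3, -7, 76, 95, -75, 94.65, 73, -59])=[-84.3, -75, -59, -56, -49, -11, -7, -73/11, 77/10, 73, 76, 94.65, 95]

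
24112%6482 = 4666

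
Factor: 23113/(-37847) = -1 * 29^1 * 797^1 * 37847^(-1)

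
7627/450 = 16 + 427/450 ≈ 16.95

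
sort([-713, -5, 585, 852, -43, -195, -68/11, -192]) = [-713, -195, -192, -43, -68/11, -5, 585, 852]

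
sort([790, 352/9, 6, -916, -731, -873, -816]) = [-916, -873, -816, -731, 6, 352/9, 790]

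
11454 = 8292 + 3162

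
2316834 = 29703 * 78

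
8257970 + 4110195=12368165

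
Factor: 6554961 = 3^2*7^1*104047^1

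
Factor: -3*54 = -1*2^1*3^4 = -162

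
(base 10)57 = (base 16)39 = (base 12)49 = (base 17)36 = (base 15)3c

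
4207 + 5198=9405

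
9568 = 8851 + 717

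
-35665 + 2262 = -33403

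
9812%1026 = 578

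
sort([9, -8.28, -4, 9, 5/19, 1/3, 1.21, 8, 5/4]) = [-8.28, -4, 5/19, 1/3, 1.21, 5/4, 8, 9, 9]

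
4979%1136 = 435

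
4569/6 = 1523/2 = 761.50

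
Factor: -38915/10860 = -1*2^ (-2)*3^ (-1)*43^1 = -43/12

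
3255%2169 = 1086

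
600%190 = 30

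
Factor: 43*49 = 7^2*43^1 = 2107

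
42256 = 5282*8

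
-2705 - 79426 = -82131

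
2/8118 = 1/4059 ≈ 0.000246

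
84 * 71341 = 5992644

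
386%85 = 46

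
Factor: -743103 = -1*3^2*82567^1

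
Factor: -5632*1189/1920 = -1*2^2*3^(-1)*5^(-1)*11^1*29^1*41^1 = -52316/15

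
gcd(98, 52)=2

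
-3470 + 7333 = 3863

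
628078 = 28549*22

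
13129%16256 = 13129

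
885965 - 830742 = 55223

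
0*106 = 0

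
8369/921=9 + 80/921≈9.09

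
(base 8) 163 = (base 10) 115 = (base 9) 137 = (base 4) 1303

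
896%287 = 35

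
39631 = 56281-16650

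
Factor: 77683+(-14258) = 5^2 * 43^1 * 59^1 = 63425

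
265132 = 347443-82311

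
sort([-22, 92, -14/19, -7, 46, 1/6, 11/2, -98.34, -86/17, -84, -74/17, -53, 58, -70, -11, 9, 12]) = [-98.34, -84, -70, -53, -22, -11, -7, -86/17, -74/17, -14/19, 1/6, 11/2, 9, 12, 46, 58, 92]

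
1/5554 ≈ 0.000180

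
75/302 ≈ 0.248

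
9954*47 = 467838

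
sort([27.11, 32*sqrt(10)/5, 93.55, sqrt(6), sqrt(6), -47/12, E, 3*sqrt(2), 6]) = [-47/12, sqrt(6), sqrt(6), E, 3*sqrt(2), 6, 32*sqrt(10)/5, 27.11, 93.55]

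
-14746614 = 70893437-85640051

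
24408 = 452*54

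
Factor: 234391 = 31^1*7561^1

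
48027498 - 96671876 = -48644378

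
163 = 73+90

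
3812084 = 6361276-2549192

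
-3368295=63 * (-53465)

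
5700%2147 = 1406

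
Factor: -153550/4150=-1 * 37^1=-37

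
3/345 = 1/115 ≈ 0.00870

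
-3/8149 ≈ -0.000368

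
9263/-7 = -1323 - 2/7 ≈ -1323.29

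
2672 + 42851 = 45523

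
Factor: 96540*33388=2^4*3^1*5^1*17^1*491^1*1609^1=3223277520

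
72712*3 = 218136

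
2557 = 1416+1141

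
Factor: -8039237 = -1 * 43^1 * 186959^1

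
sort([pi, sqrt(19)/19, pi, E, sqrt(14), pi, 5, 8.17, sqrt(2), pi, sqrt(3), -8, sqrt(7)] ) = [-8, sqrt(19)/19, sqrt(2), sqrt(3), sqrt(7), E, pi, pi, pi, pi, sqrt(14), 5, 8.17] 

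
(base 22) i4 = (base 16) 190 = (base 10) 400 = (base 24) gg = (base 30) da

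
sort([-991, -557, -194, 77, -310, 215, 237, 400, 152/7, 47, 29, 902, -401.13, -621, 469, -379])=[-991, -621, -557, -401.13, -379, -310, -194, 152/7, 29, 47, 77, 215, 237, 400, 469, 902]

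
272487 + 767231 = 1039718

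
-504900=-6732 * 75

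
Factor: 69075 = 3^2 * 5^2 * 307^1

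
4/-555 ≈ -0.00721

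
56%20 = 16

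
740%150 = 140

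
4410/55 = 80 + 2/11 ≈ 80.18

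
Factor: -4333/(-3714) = 2^(-1)*3^(-1)*7^1 = 7/6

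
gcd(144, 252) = 36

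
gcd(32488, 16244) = 16244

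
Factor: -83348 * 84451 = -1 * 2^2 * 67^1 * 79^1 * 311^1 * 1069^1 = -7038821948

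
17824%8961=8863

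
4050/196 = 2025/98 ≈ 20.66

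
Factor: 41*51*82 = 2^1*3^1*17^1*41^2 = 171462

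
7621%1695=841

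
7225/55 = 1445/11 ≈ 131.36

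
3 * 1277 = 3831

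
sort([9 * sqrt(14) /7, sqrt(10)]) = [sqrt(10), 9 * sqrt(14) /7]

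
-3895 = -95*41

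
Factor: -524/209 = -1*2^2*11^(-1)*19^(-1)*131^1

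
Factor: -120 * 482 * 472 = -1 * 2^7 * 3^1 * 5^1 * 59^1 * 241^1 = -27300480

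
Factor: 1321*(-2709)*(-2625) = 3^3*5^3*7^2*43^1*1321^1 = 9393796125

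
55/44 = 5/4 = 1.25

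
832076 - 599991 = 232085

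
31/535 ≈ 0.0579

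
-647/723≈-0.895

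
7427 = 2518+4909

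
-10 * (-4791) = 47910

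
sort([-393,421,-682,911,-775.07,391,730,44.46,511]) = [-775.07,-682,-393,44.46,391,421,511,730,911]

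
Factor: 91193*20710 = 2^1*5^1*19^1*109^1*91193^1 = 1888607030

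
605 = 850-245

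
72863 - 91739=-18876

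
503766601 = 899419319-395652718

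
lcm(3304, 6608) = 6608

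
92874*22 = 2043228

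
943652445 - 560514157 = 383138288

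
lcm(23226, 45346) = 952266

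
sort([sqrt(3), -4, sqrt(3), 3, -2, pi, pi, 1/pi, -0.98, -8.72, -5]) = [-8.72, -5, -4, -2, -0.98, 1/pi, sqrt(3), sqrt(3), 3, pi, pi]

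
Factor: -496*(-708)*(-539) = -1*2^6*3^1*7^2*11^1*31^1*59^1 = -189279552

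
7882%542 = 294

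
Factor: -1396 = -1 * 2^2 * 349^1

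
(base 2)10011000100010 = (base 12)5796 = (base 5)303022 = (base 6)113110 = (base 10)9762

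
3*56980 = 170940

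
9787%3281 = 3225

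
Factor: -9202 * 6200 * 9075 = -1 * 2^4 * 3^1 * 5^4 * 11^2 * 31^1 * 43^1 * 107^1 = -517750530000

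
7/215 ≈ 0.0326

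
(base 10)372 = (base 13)228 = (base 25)em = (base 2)101110100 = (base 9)453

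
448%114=106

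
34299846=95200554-60900708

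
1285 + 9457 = 10742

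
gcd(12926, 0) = 12926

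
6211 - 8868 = -2657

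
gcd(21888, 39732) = 12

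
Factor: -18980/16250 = -1*2^1*5^(-3)*73^1 = -146/125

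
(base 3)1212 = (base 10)50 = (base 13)3b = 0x32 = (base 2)110010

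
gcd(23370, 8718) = 6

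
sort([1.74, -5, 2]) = [-5, 1.74, 2]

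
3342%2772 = 570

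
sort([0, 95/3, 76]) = [0, 95/3, 76]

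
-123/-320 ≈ 0.384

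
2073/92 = 22 + 49/92 ≈ 22.53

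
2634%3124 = 2634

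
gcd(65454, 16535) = 1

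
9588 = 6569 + 3019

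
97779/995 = 98 + 269/995 ≈ 98.27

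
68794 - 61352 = 7442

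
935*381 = 356235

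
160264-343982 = -183718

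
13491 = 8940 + 4551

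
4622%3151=1471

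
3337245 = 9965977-6628732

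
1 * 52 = 52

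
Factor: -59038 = -1 * 2^1 * 7^1 * 4217^1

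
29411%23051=6360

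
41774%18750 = 4274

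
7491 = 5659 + 1832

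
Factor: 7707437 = 31^1*248627^1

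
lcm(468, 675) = 35100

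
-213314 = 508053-721367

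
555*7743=4297365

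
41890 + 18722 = 60612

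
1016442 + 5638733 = 6655175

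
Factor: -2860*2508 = -1*2^4*3^1*5^1*11^2*13^1*19^1 = -7172880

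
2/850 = 1/425 ≈ 0.00235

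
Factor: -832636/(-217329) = 2^2*3^(-1)*79^(-1)*227^1 = 908/237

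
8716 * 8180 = 71296880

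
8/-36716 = -2/9179 ≈ -0.000218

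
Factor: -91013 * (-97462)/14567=2^1 * 7^(-1) * 13^1 * 2081^(-1) * 7001^1 * 48731^1=8870309006/14567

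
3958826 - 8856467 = -4897641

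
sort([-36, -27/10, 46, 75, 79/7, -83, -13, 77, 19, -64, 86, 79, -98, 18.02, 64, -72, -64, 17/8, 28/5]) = [-98, -83, -72, -64, -64, -36, -13, -27/10, 17/8, 28/5, 79/7, 18.02, 19, 46, 64, 75, 77, 79, 86]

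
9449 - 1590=7859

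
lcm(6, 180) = 180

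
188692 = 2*94346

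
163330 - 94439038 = -94275708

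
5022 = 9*558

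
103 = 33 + 70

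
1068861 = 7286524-6217663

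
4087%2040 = 7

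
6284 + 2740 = 9024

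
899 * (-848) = -762352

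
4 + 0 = 4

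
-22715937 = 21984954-44700891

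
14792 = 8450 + 6342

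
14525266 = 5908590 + 8616676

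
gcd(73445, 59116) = 1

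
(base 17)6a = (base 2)1110000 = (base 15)77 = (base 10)112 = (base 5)422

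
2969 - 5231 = -2262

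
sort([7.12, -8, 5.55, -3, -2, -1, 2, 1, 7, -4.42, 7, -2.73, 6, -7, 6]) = [-8, -7, -4.42, -3, -2.73, -2, -1, 1, 2, 5.55, 6, 6, 7, 7, 7.12]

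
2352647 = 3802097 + -1449450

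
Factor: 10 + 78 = 2^3 * 11^1 = 88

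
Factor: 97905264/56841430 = 2^3*3^1*5^(-1)*73^1*1307^(-1)*4349^(-1)*27941^1 = 48952632/28420715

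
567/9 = 63 = 63.00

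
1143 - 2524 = -1381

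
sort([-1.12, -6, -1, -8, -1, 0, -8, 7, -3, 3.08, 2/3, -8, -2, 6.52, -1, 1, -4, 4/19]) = [-8, -8, -8, -6, -4, -3, -2, -1.12, -1, -1, -1, 0, 4/19, 2/3, 1, 3.08, 6.52, 7]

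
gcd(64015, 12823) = 1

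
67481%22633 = 22215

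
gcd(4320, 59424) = 96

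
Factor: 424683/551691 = 107^1*139^(-1) = 107/139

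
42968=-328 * (-131) 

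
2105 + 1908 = 4013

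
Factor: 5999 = 7^1*857^1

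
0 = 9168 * 0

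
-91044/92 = -22761/23 ≈ -989.61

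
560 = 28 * 20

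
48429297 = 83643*579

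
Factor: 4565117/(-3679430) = -1 * 2^(-1) * 5^(-1) * 101^(-1) * 317^1 * 3643^(-1) * 14401^1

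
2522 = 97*26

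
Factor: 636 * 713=2^2 * 3^1 * 23^1 * 31^1 * 53^1=453468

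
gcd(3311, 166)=1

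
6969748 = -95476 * (-73)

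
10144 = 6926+3218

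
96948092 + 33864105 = 130812197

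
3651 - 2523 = 1128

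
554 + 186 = 740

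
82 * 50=4100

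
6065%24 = 17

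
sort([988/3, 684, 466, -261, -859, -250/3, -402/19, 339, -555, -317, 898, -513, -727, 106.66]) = [-859, -727, -555, -513, -317, -261, -250/3, -402/19, 106.66, 988/3, 339, 466, 684, 898]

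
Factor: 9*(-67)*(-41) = 3^2*41^1*67^1 = 24723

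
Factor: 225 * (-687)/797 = -1 * 3^3 * 5^2 * 229^1 * 797^(-1) = -154575/797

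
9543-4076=5467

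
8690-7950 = 740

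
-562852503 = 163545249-726397752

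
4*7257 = 29028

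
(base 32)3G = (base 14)80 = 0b1110000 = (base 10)112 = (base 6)304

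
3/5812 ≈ 0.000516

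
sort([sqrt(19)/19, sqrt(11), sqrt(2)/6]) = [sqrt(19)/19, sqrt(2)/6, sqrt(11)]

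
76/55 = 1 + 21/55 ≈ 1.38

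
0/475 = 0 = 0.00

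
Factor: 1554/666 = 3^ (-1) * 7^1 = 7/3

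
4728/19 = 248 + 16/19 ≈ 248.84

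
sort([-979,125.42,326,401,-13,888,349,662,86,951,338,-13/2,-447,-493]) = [-979,-493,-447,-13,-13/2,86,125.42,326,338,349,401,662,888,951]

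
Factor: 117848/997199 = 2^3 * 7^(-2) * 47^(-1) * 433^(-1) * 14731^1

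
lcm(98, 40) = 1960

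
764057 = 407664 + 356393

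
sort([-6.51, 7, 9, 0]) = [-6.51, 0, 7, 9]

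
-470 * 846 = -397620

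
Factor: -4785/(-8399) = 3^1 * 5^1 * 11^1 * 29^1 * 37^(-1) * 227^(-1)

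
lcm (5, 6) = 30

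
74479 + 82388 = 156867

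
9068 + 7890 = 16958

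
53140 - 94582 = -41442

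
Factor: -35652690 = -1*2^1*3^3*5^1*132047^1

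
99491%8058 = 2795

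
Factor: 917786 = 2^1*31^1*113^1*131^1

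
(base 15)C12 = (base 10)2717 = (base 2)101010011101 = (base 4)222131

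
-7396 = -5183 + -2213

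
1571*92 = 144532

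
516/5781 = 172/1927 ≈ 0.0893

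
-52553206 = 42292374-94845580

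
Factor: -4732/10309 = -1 * 2^2 * 7^1 * 61^(-1) = -28/61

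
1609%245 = 139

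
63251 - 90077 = -26826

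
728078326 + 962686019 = 1690764345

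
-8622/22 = -4311/11 ≈ -391.91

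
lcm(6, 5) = 30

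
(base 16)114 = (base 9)336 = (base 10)276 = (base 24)bc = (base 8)424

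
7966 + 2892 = 10858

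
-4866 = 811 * (-6)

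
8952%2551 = 1299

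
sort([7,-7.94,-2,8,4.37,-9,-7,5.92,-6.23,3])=[-9,-7.94,-7,-6.23,-2,3,4.37,5.92,7,8]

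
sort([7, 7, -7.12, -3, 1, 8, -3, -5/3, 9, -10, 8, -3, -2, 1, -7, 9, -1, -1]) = [-10, -7.12, -7, -3, -3, -3, -2, -5/3, -1, -1, 1, 1, 7, 7, 8, 8, 9, 9]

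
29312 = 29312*1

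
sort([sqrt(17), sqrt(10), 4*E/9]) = [4*E/9, sqrt(10), sqrt(17)]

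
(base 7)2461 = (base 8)1635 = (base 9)1237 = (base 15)41a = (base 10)925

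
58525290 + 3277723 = 61803013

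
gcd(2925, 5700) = 75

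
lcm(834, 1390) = 4170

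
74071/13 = 5697 + 10/13 ≈ 5697.77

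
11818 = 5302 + 6516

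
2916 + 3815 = 6731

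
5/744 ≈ 0.00672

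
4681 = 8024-3343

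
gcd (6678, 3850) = 14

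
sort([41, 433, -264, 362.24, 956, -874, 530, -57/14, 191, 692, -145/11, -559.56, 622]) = [-874, -559.56, -264, -145/11, -57/14, 41, 191, 362.24, 433, 530, 622, 692, 956]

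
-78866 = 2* (-39433) 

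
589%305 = 284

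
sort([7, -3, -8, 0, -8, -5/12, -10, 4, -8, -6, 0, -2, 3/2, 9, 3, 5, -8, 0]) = [-10, -8, -8, -8, -8, -6, -3, -2, -5/12, 0, 0, 0, 3/2, 3, 4, 5, 7, 9]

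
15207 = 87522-72315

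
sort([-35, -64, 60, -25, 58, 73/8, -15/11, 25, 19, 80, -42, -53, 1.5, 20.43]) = [-64, -53, -42, -35, -25, -15/11, 1.5, 73/8, 19, 20.43, 25, 58, 60, 80]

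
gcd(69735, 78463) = 1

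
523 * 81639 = 42697197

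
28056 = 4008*7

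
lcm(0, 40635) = 0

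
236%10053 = 236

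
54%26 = 2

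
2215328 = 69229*32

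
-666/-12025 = 18/325 ≈ 0.0554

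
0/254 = 0 = 0.00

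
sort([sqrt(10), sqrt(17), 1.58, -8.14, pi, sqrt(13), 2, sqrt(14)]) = [-8.14, 1.58, 2, pi, sqrt(10), sqrt(13), sqrt(14), sqrt(17)]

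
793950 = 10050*79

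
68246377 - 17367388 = 50878989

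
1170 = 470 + 700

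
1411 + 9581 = 10992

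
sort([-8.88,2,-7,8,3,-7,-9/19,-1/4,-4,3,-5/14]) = [-8.88,-7,-7,-4,-9/19,-5/14,-1/4,2,3,3,8]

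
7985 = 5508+2477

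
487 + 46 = 533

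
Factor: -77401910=-1 * 2^1 * 5^1 * 7740191^1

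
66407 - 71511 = -5104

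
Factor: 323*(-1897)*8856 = -1*2^3*3^3*7^1*17^1*19^1*41^1*271^1 = -5426345736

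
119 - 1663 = -1544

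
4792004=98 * 48898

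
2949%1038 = 873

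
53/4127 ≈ 0.0128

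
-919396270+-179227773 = -1098624043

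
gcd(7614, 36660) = 282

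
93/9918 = 31/3306≈0.00938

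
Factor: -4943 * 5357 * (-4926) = 2^1 * 3^1 * 11^1 * 487^1 * 821^1 * 4943^1 = 130438760826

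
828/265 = 3 + 33/265 ≈ 3.12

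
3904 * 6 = 23424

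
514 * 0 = 0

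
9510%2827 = 1029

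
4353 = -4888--9241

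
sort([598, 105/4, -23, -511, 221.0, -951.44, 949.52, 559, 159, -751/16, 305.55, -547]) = [-951.44, -547, -511, -751/16, -23, 105/4, 159, 221.0, 305.55, 559, 598, 949.52]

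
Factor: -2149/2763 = -1 * 3^(-2) * 7^1 = -7/9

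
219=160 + 59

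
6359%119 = 52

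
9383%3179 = 3025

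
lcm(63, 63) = 63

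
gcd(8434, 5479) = 1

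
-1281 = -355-926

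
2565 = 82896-80331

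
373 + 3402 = 3775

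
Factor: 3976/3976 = 1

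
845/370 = 169/74 ≈ 2.28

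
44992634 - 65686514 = -20693880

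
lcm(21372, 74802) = 149604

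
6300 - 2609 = 3691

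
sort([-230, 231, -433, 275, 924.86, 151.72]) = [-433, -230, 151.72, 231, 275, 924.86]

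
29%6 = 5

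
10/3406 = 5/1703 ≈ 0.00294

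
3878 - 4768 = -890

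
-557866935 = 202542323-760409258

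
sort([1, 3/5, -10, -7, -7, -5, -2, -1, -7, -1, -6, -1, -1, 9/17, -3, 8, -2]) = [-10, -7, -7, -7, -6, -5, -3, -2, -2, -1, -1, -1, -1, 9/17, 3/5, 1, 8]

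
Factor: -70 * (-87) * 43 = 2^1 * 3^1 * 5^1 * 7^1 * 29^1 * 43^1 = 261870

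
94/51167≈0.00184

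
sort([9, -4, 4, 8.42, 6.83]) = [-4, 4, 6.83, 8.42, 9]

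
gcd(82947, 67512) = 3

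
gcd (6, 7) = 1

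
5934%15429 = 5934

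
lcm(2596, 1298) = 2596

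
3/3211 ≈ 0.000934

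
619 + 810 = 1429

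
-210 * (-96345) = 20232450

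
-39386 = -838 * 47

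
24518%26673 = 24518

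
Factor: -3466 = -1*2^1*1733^1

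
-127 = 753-880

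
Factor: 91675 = 5^2*19^1*193^1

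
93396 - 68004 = 25392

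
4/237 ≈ 0.0169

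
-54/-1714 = 27/857 ≈ 0.0315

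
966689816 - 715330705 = 251359111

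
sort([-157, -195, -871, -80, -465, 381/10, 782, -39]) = [-871, -465, -195, -157, -80, -39, 381/10, 782]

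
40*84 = 3360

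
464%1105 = 464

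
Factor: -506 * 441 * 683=-1 * 2^1 * 3^2 * 7^2 * 11^1 * 23^1 * 683^1=-152408718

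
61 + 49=110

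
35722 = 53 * 674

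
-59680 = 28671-88351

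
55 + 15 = 70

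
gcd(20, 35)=5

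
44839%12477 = 7408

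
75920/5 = 15184 = 15184.00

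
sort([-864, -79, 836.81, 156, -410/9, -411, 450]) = [-864, -411, -79, -410/9, 156, 450, 836.81]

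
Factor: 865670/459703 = 2^1*5^1*13^1*6659^1*459703^(-1)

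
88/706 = 44/353 ≈ 0.125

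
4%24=4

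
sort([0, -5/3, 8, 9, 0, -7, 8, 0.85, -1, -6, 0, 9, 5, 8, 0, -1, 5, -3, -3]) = [-7, -6, -3, -3, -5/3, -1, -1, 0, 0, 0, 0, 0.85, 5, 5, 8, 8, 8, 9, 9]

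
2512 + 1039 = 3551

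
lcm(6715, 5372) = 26860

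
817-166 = 651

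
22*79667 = 1752674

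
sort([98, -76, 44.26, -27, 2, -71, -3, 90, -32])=[-76, -71, -32, -27, -3, 2, 44.26, 90, 98]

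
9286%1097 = 510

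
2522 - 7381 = -4859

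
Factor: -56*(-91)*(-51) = -1*2^3*3^1*7^2*13^1*17^1 = -259896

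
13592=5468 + 8124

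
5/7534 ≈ 0.000664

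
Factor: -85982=-1*2^1*13^1*3307^1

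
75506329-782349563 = -706843234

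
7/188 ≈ 0.0372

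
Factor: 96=2^5 * 3^1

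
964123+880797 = 1844920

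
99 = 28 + 71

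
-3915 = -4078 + 163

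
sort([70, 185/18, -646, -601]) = [-646, -601, 185/18, 70]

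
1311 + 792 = 2103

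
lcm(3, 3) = 3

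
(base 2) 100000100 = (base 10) 260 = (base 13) 170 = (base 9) 318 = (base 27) 9h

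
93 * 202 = 18786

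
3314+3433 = 6747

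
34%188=34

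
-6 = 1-7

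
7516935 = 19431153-11914218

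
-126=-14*9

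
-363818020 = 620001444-983819464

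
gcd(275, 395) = 5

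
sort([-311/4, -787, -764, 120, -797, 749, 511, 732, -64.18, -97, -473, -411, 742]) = [-797, -787, -764, -473, -411, -97, -311/4, -64.18, 120, 511, 732, 742, 749]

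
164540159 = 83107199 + 81432960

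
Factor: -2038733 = -1*271^1*7523^1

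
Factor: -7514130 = -1*2^1*3^1*5^1*13^1*19267^1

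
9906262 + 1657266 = 11563528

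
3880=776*5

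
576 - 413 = 163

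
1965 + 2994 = 4959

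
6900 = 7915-1015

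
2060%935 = 190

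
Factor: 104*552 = 2^6*3^1*13^1*23^1 = 57408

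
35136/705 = 49 + 197/235 ≈ 49.84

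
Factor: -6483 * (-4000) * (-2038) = -1 * 2^6 * 3^1 * 5^3 * 1019^1 * 2161^1 = -52849416000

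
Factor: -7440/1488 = -1*5^1 = -5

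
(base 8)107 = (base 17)43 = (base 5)241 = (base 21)38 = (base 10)71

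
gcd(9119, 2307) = 1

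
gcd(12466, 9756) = 542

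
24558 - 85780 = -61222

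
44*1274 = 56056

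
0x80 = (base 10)128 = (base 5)1003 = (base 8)200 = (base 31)44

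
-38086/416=-19043/208 ≈ -91.55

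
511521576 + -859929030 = -348407454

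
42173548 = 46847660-4674112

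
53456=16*3341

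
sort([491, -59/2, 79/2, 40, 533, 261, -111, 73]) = [-111, -59/2, 79/2, 40, 73, 261, 491, 533]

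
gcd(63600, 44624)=16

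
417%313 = 104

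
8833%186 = 91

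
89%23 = 20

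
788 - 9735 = -8947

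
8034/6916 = 1 + 43/266 ≈ 1.16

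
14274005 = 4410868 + 9863137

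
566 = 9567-9001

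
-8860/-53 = 167 + 9/53 ≈ 167.17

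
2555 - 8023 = -5468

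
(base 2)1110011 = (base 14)83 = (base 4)1303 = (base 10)115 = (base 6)311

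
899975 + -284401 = 615574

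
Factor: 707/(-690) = -1 * 2^(-1) * 3^(-1) * 5^(-1) * 7^1 * 23^(-1) * 101^1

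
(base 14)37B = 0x2B9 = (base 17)270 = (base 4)22321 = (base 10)697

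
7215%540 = 195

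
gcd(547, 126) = 1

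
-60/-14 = 30/7 ≈ 4.29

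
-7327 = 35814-43141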